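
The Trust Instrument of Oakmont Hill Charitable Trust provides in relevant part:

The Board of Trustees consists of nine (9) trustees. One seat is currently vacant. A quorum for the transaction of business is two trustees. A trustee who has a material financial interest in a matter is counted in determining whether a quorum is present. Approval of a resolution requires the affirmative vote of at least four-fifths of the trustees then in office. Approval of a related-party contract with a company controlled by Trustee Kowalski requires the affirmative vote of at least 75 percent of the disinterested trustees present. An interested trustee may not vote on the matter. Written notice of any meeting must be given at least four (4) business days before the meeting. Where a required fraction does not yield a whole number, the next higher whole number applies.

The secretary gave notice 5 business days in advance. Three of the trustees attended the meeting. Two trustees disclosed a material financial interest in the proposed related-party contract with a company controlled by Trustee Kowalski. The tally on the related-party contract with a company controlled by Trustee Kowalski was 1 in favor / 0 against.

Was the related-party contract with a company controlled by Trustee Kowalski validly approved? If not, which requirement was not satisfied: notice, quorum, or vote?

Valid — all requirements satisfied.

Notice: 5 business days given; 4 required (5 ≥ 4). Satisfied.
Quorum: 3 present (interested trustees count toward quorum); quorum is 2. Satisfied.
Vote: the related-party contract with a company controlled by Trustee Kowalski requires three-fourths of the disinterested trustees present (3 − 2 = 1). 3/4 of 1 = 0.75, rounded up to 1, so 1 affirmative vote is needed; 1 voted in favor. Satisfied.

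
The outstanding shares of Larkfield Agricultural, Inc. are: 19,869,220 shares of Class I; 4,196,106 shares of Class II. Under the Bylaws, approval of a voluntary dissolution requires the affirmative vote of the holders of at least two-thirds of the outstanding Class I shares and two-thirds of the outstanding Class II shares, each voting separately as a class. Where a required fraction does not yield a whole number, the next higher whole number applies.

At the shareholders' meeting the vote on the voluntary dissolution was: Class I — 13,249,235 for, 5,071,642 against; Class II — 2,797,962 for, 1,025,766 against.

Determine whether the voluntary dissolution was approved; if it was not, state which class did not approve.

Class I: 2/3 of 19869220 = 13246146.67, rounded up to 13246147; 13,246,147 required, 13,249,235 in favor — approved.
Class II: 2/3 of 4196106 = 2797404; 2,797,404 required, 2,797,962 in favor — approved.

Approved — every class gave the required vote.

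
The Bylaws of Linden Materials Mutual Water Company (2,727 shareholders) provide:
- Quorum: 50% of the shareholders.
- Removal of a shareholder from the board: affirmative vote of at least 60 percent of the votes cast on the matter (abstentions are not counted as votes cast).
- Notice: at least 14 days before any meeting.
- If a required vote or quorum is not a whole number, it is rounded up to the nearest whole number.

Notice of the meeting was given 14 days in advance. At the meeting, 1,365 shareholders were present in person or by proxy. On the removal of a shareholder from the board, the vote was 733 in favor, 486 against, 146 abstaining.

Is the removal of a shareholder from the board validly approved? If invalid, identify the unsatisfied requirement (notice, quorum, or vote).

Notice: 14 days given; 14 required. Satisfied.
Quorum: 50% of 2,727 = 1,363.50, rounded up to 1,364; 1,365 present. Satisfied.
Vote: requires three-fifths of the votes cast (1,365 − 146 abstaining = 1,219); 3/5 of 1219 = 731.40, rounded up to 732, so 732 needed; 733 in favor. Satisfied.

Valid — all requirements satisfied.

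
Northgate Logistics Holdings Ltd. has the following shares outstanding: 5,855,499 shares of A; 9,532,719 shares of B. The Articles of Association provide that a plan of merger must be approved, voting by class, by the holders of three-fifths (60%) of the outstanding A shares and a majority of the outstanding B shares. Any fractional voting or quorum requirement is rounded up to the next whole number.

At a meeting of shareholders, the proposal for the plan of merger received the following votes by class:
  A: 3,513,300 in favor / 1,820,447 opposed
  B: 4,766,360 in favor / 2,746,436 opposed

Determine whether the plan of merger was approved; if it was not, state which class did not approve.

A: 3/5 of 5855499 = 3513299.40, rounded up to 3513300; 3,513,300 required, 3,513,300 in favor — approved.
B: a majority of 9532719 is 4766360; 4,766,360 required, 4,766,360 in favor — approved.

Approved — every class gave the required vote.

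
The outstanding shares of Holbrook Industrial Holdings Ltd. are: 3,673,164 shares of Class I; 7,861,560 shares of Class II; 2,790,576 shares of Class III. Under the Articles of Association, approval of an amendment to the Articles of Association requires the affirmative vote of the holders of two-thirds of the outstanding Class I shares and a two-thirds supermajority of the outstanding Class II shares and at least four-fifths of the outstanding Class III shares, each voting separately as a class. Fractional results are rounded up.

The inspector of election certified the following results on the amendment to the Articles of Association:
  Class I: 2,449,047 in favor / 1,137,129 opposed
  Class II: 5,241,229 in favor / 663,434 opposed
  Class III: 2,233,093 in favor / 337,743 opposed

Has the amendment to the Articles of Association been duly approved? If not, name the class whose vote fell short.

Class I: 2/3 of 3673164 = 2448776; 2,448,776 required, 2,449,047 in favor — approved.
Class II: 2/3 of 7861560 = 5241040; 5,241,040 required, 5,241,229 in favor — approved.
Class III: 4/5 of 2790576 = 2232460.80, rounded up to 2232461; 2,232,461 required, 2,233,093 in favor — approved.

Approved — every class gave the required vote.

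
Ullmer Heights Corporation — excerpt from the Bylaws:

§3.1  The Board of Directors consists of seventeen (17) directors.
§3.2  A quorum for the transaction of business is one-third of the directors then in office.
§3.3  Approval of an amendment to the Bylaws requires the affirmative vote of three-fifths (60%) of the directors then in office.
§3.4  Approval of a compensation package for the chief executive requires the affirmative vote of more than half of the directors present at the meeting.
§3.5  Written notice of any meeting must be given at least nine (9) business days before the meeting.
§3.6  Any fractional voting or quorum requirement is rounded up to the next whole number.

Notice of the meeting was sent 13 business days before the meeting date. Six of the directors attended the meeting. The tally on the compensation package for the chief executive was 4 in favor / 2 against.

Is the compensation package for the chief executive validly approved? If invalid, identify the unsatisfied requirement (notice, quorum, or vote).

Notice: 13 business days given; 9 required (13 ≥ 9). Satisfied.
Quorum: 6 present; quorum is 6. Satisfied.
Vote: the compensation package for the chief executive requires a majority of the directors present (6). A majority of 6 is 4, so 4 affirmative votes are needed; 4 voted in favor. Satisfied.

Valid — all requirements satisfied.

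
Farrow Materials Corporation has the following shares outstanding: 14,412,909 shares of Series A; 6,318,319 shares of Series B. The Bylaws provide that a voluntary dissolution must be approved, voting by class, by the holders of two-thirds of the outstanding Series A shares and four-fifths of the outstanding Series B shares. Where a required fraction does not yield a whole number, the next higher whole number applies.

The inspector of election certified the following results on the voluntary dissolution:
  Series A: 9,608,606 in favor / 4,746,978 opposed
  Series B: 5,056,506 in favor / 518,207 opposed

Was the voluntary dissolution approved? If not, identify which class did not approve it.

Approved — every class gave the required vote.

Series A: 2/3 of 14412909 = 9608606; 9,608,606 required, 9,608,606 in favor — approved.
Series B: 4/5 of 6318319 = 5054655.20, rounded up to 5054656; 5,054,656 required, 5,056,506 in favor — approved.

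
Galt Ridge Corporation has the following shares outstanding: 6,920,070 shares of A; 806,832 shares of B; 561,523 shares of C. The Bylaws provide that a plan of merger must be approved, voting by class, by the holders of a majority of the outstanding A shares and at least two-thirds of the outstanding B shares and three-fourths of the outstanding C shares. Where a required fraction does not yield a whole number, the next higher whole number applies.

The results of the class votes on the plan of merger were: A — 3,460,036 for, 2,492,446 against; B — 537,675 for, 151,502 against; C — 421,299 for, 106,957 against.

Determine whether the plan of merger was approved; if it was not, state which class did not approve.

A: a majority of 6920070 is 3460036; 3,460,036 required, 3,460,036 in favor — approved.
B: 2/3 of 806832 = 537888; 537,888 required, 537,675 in favor — not approved.
C: 3/4 of 561523 = 421142.25, rounded up to 421143; 421,143 required, 421,299 in favor — approved.

Not approved — the B shares did not give the required vote.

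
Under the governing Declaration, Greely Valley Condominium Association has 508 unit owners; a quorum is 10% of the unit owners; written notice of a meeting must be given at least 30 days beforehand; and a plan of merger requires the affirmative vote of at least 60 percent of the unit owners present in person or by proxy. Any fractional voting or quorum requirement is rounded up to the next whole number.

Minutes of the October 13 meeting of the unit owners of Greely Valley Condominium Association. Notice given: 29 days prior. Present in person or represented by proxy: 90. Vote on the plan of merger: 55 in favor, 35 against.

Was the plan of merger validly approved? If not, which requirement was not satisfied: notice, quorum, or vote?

Notice: 29 days given; 30 required. Not satisfied.
Quorum: 10% of 508 = 50.80, rounded up to 51; 90 present. Satisfied.
Vote: requires three-fifths of those present (90); 3/5 of 90 = 54, so 54 needed; 55 in favor. Satisfied.

Invalid — notice requirement not satisfied.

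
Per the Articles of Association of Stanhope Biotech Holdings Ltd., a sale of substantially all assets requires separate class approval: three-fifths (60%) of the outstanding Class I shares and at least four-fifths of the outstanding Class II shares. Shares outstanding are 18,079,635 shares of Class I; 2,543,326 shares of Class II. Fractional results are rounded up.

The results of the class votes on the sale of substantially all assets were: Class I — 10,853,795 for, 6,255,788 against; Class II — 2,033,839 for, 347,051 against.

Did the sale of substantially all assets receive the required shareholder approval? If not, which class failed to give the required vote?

Class I: 3/5 of 18079635 = 10847781; 10,847,781 required, 10,853,795 in favor — approved.
Class II: 4/5 of 2543326 = 2034660.80, rounded up to 2034661; 2,034,661 required, 2,033,839 in favor — not approved.

Not approved — the Class II shares did not give the required vote.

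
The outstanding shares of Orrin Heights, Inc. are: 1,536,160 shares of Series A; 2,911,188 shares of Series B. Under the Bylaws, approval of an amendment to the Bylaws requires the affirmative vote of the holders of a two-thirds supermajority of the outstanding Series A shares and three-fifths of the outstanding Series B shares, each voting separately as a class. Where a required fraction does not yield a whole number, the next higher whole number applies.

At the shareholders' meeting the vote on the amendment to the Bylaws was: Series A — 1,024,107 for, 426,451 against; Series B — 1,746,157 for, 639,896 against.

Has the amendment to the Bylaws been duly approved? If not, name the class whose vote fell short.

Series A: 2/3 of 1536160 = 1024106.67, rounded up to 1024107; 1,024,107 required, 1,024,107 in favor — approved.
Series B: 3/5 of 2911188 = 1746712.80, rounded up to 1746713; 1,746,713 required, 1,746,157 in favor — not approved.

Not approved — the Series B shares did not give the required vote.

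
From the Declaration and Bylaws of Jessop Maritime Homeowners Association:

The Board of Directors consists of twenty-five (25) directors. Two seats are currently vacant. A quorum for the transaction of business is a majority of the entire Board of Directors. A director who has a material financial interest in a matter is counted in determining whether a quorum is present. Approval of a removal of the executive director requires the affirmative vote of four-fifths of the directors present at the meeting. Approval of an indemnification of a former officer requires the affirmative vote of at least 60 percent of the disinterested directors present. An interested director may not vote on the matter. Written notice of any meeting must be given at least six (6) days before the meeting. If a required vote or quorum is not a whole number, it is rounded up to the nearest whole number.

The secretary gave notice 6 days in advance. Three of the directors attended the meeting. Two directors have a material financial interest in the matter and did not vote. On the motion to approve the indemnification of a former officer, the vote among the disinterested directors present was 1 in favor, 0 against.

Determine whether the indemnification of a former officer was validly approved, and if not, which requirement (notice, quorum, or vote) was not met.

Notice: 6 days given; 6 required (6 ≥ 6). Satisfied.
Quorum: 3 present (interested directors count toward quorum); quorum is 13. Not satisfied.
Vote: the indemnification of a former officer requires three-fifths of the disinterested directors present (3 − 2 = 1). 3/5 of 1 = 0.60, rounded up to 1, so 1 affirmative vote is needed; 1 voted in favor. Satisfied. (Moot — without a quorum no business can be validly transacted.)

Invalid — quorum requirement not satisfied.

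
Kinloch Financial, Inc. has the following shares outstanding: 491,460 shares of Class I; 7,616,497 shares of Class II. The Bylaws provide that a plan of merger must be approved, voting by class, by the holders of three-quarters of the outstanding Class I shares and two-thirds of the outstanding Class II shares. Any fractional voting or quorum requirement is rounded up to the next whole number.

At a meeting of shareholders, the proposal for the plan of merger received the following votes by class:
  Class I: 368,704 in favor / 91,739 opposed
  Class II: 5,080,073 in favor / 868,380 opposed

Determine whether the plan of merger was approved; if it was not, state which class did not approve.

Approved — every class gave the required vote.

Class I: 3/4 of 491460 = 368595; 368,595 required, 368,704 in favor — approved.
Class II: 2/3 of 7616497 = 5077664.67, rounded up to 5077665; 5,077,665 required, 5,080,073 in favor — approved.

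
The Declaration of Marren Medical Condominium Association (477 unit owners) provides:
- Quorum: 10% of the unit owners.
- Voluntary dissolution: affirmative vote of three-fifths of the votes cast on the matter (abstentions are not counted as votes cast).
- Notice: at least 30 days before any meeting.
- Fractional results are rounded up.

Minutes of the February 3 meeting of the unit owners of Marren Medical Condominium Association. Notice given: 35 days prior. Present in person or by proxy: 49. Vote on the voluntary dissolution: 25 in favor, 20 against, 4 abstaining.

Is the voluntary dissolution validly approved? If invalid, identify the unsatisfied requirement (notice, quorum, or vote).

Notice: 35 days given; 30 required. Satisfied.
Quorum: 10% of 477 = 47.70, rounded up to 48; 49 present. Satisfied.
Vote: requires three-fifths of the votes cast (49 − 4 abstaining = 45); 3/5 of 45 = 27, so 27 needed; 25 in favor. Not satisfied.

Invalid — vote requirement not satisfied.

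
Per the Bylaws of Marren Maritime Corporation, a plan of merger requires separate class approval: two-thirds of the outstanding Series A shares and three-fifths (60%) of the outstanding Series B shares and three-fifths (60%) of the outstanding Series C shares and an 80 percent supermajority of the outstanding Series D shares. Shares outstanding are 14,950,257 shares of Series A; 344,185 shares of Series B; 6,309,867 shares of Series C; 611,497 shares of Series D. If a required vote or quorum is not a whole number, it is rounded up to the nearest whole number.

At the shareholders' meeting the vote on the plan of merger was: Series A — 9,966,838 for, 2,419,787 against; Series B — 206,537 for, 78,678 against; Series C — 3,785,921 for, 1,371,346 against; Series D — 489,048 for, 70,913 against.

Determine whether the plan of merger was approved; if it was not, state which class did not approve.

Not approved — the Series D shares did not give the required vote.

Series A: 2/3 of 14950257 = 9966838; 9,966,838 required, 9,966,838 in favor — approved.
Series B: 3/5 of 344185 = 206511; 206,511 required, 206,537 in favor — approved.
Series C: 3/5 of 6309867 = 3785920.20, rounded up to 3785921; 3,785,921 required, 3,785,921 in favor — approved.
Series D: 4/5 of 611497 = 489197.60, rounded up to 489198; 489,198 required, 489,048 in favor — not approved.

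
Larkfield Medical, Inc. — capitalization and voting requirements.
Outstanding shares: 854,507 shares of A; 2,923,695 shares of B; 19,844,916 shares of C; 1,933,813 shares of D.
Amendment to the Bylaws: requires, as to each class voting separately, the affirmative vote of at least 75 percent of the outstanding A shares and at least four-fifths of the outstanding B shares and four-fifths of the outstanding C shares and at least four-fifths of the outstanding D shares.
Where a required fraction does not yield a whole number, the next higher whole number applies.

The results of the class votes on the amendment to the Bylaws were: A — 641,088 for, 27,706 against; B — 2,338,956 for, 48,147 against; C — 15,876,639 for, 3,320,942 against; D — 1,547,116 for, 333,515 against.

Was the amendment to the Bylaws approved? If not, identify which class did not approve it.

A: 3/4 of 854507 = 640880.25, rounded up to 640881; 640,881 required, 641,088 in favor — approved.
B: 4/5 of 2923695 = 2338956; 2,338,956 required, 2,338,956 in favor — approved.
C: 4/5 of 19844916 = 15875932.80, rounded up to 15875933; 15,875,933 required, 15,876,639 in favor — approved.
D: 4/5 of 1933813 = 1547050.40, rounded up to 1547051; 1,547,051 required, 1,547,116 in favor — approved.

Approved — every class gave the required vote.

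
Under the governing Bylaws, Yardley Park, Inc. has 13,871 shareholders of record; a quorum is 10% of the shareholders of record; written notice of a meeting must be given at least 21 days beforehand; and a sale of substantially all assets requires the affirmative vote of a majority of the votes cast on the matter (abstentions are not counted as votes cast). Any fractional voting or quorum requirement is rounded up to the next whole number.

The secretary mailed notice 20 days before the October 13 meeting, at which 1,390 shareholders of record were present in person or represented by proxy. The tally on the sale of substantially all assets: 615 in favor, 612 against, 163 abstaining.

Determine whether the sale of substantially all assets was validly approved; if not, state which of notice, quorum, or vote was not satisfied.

Invalid — notice requirement not satisfied.

Notice: 20 days given; 21 required. Not satisfied.
Quorum: 10% of 13,871 = 1,387.10, rounded up to 1,388; 1,390 present. Satisfied.
Vote: requires a majority of the votes cast (1,390 − 163 abstaining = 1,227); a majority of 1227 is 614, so 614 needed; 615 in favor. Satisfied.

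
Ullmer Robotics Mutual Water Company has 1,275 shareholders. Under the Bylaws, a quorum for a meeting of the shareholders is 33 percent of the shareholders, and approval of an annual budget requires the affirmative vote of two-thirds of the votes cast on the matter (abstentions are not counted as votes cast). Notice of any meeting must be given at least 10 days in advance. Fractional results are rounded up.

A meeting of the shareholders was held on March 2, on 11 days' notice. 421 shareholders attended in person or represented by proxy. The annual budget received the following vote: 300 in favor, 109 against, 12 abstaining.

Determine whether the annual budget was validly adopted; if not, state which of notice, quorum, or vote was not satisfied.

Notice: 11 days given; 10 required. Satisfied.
Quorum: 33% of 1,275 = 420.75, rounded up to 421; 421 present. Satisfied.
Vote: requires two-thirds of the votes cast (421 − 12 abstaining = 409); 2/3 of 409 = 272.67, rounded up to 273, so 273 needed; 300 in favor. Satisfied.

Valid — all requirements satisfied.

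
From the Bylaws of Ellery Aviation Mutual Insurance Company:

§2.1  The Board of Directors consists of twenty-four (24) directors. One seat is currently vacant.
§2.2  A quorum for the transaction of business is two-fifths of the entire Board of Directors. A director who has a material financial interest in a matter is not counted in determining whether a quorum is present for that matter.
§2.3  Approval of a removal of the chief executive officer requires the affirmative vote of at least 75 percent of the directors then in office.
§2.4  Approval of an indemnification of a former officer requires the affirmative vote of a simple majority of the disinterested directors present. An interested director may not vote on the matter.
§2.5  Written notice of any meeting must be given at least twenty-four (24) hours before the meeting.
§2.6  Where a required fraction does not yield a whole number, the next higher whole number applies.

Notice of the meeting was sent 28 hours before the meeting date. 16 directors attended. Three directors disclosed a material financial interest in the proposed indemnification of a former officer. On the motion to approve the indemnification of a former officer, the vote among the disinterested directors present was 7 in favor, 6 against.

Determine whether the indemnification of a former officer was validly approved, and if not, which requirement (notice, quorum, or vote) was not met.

Valid — all requirements satisfied.

Notice: 28 hours given; 24 required (28 ≥ 24). Satisfied.
Quorum: 16 present, but the 3 interested directors do not count, leaving 13. Quorum is 10. Satisfied.
Vote: the indemnification of a former officer requires a majority of the disinterested directors present (16 − 3 = 13). A majority of 13 is 7, so 7 affirmative votes are needed; 7 voted in favor. Satisfied.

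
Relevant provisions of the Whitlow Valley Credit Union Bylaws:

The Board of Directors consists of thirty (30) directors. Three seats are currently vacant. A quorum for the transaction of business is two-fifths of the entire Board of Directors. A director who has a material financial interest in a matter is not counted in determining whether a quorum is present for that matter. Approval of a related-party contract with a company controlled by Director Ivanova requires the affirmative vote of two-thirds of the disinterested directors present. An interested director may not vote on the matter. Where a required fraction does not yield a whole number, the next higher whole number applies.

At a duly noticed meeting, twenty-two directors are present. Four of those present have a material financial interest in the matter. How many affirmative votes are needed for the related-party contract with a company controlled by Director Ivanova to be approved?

The related-party contract with a company controlled by Director Ivanova requires two-thirds of the disinterested directors present (22 − 4 = 18).
2/3 of 18 = 12.

12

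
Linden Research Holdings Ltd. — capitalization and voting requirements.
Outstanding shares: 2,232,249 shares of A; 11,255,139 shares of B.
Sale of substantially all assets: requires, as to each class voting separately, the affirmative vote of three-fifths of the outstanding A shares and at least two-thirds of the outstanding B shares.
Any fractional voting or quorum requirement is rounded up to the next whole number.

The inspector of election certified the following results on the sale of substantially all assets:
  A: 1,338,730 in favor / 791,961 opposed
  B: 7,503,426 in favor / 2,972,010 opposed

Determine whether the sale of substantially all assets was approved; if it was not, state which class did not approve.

A: 3/5 of 2232249 = 1339349.40, rounded up to 1339350; 1,339,350 required, 1,338,730 in favor — not approved.
B: 2/3 of 11255139 = 7503426; 7,503,426 required, 7,503,426 in favor — approved.

Not approved — the A shares did not give the required vote.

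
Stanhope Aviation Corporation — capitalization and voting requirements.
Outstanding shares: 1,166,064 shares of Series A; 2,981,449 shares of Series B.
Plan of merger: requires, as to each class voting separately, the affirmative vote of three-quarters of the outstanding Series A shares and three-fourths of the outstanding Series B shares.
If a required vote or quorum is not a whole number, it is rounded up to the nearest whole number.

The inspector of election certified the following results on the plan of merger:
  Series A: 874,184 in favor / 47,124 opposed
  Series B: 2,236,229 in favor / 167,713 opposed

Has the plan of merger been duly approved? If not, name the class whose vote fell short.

Not approved — the Series A shares did not give the required vote.

Series A: 3/4 of 1166064 = 874548; 874,548 required, 874,184 in favor — not approved.
Series B: 3/4 of 2981449 = 2236086.75, rounded up to 2236087; 2,236,087 required, 2,236,229 in favor — approved.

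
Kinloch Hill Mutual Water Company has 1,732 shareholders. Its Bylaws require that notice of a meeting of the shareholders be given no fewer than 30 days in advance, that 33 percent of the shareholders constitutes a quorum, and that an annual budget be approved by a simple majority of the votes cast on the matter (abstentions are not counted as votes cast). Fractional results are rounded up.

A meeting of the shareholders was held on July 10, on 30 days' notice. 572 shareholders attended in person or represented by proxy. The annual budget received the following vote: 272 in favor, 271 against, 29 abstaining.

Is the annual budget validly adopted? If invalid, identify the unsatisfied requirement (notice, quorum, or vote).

Notice: 30 days given; 30 required. Satisfied.
Quorum: 33% of 1,732 = 571.56, rounded up to 572; 572 present. Satisfied.
Vote: requires a majority of the votes cast (572 − 29 abstaining = 543); a majority of 543 is 272, so 272 needed; 272 in favor. Satisfied.

Valid — all requirements satisfied.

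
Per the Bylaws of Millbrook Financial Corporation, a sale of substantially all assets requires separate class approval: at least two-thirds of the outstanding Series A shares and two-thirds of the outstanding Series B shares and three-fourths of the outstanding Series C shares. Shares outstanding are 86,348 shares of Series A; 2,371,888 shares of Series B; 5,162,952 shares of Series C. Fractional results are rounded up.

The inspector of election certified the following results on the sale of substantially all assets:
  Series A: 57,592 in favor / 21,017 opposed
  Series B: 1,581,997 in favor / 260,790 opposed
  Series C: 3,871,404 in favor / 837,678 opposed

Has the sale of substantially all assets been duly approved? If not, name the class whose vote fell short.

Series A: 2/3 of 86348 = 57565.33, rounded up to 57566; 57,566 required, 57,592 in favor — approved.
Series B: 2/3 of 2371888 = 1581258.67, rounded up to 1581259; 1,581,259 required, 1,581,997 in favor — approved.
Series C: 3/4 of 5162952 = 3872214; 3,872,214 required, 3,871,404 in favor — not approved.

Not approved — the Series C shares did not give the required vote.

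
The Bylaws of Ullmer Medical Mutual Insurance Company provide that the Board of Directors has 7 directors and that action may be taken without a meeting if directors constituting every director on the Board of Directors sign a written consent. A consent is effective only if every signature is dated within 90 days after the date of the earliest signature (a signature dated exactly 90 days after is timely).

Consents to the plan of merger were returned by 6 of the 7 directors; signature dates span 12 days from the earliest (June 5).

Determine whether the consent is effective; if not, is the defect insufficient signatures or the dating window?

Not effective — insufficient signatures.

Signatures required: every one of 7 — unanimous means all 7, so 7 needed; 6 signed. Insufficient.
Dating window: the latest signature is 12 days after the earliest; the limit is 90 days. Within the window.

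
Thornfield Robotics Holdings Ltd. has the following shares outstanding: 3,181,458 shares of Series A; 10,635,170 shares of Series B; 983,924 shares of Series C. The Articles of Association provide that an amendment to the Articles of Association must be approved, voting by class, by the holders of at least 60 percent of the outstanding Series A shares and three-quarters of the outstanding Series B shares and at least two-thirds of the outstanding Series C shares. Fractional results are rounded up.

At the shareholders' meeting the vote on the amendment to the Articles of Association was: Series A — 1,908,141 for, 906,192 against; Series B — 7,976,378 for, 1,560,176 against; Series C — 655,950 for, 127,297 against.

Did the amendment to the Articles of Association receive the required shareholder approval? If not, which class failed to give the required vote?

Series A: 3/5 of 3181458 = 1908874.80, rounded up to 1908875; 1,908,875 required, 1,908,141 in favor — not approved.
Series B: 3/4 of 10635170 = 7976377.50, rounded up to 7976378; 7,976,378 required, 7,976,378 in favor — approved.
Series C: 2/3 of 983924 = 655949.33, rounded up to 655950; 655,950 required, 655,950 in favor — approved.

Not approved — the Series A shares did not give the required vote.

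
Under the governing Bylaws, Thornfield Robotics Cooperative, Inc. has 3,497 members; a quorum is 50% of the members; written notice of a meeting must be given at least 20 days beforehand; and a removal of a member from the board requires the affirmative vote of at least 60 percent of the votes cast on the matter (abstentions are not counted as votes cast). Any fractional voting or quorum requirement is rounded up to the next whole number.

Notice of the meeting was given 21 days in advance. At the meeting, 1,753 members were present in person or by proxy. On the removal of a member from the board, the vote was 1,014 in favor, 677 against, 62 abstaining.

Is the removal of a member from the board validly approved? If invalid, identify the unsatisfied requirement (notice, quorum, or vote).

Invalid — vote requirement not satisfied.

Notice: 21 days given; 20 required. Satisfied.
Quorum: 50% of 3,497 = 1,748.50, rounded up to 1,749; 1,753 present. Satisfied.
Vote: requires three-fifths of the votes cast (1,753 − 62 abstaining = 1,691); 3/5 of 1691 = 1014.60, rounded up to 1015, so 1,015 needed; 1,014 in favor. Not satisfied.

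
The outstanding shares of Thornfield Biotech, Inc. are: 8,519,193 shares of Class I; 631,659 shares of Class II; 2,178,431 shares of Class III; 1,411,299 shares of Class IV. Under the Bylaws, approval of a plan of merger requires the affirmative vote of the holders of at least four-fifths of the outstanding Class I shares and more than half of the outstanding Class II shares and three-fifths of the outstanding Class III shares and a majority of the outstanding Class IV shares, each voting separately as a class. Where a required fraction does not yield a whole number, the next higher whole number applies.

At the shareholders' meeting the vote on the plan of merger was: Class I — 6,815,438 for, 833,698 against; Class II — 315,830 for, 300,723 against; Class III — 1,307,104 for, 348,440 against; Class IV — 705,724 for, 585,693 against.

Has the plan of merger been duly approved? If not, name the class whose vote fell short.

Approved — every class gave the required vote.

Class I: 4/5 of 8519193 = 6815354.40, rounded up to 6815355; 6,815,355 required, 6,815,438 in favor — approved.
Class II: a majority of 631659 is 315830; 315,830 required, 315,830 in favor — approved.
Class III: 3/5 of 2178431 = 1307058.60, rounded up to 1307059; 1,307,059 required, 1,307,104 in favor — approved.
Class IV: a majority of 1411299 is 705650; 705,650 required, 705,724 in favor — approved.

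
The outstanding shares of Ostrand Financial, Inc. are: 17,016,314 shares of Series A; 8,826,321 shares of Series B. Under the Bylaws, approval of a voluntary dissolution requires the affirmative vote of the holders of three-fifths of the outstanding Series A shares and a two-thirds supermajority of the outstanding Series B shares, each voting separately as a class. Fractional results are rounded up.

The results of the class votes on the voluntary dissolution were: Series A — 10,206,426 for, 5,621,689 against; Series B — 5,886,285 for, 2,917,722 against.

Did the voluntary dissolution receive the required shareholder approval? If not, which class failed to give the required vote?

Series A: 3/5 of 17016314 = 10209788.40, rounded up to 10209789; 10,209,789 required, 10,206,426 in favor — not approved.
Series B: 2/3 of 8826321 = 5884214; 5,884,214 required, 5,886,285 in favor — approved.

Not approved — the Series A shares did not give the required vote.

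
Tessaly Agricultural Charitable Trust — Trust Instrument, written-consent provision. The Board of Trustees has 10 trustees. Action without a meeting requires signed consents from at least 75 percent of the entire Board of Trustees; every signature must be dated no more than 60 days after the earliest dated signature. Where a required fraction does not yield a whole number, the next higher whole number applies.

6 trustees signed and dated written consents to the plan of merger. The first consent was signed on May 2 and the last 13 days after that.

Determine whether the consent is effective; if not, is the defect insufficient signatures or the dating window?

Not effective — insufficient signatures.

Signatures required: at least 75 percent of 10 — 3/4 of 10 = 7.50, rounded up to 8, so 8 needed; 6 signed. Insufficient.
Dating window: the latest signature is 13 days after the earliest; the limit is 60 days. Within the window.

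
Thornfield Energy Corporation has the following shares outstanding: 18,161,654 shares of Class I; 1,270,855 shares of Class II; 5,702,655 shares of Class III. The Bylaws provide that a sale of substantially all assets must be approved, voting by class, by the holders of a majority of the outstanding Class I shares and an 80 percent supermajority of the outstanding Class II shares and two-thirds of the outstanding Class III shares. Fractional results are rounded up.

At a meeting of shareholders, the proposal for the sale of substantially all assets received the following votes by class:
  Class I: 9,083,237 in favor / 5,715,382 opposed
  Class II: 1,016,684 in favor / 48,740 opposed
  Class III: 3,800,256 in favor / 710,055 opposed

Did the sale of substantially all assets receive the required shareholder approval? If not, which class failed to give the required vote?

Class I: a majority of 18161654 is 9080828; 9,080,828 required, 9,083,237 in favor — approved.
Class II: 4/5 of 1270855 = 1016684; 1,016,684 required, 1,016,684 in favor — approved.
Class III: 2/3 of 5702655 = 3801770; 3,801,770 required, 3,800,256 in favor — not approved.

Not approved — the Class III shares did not give the required vote.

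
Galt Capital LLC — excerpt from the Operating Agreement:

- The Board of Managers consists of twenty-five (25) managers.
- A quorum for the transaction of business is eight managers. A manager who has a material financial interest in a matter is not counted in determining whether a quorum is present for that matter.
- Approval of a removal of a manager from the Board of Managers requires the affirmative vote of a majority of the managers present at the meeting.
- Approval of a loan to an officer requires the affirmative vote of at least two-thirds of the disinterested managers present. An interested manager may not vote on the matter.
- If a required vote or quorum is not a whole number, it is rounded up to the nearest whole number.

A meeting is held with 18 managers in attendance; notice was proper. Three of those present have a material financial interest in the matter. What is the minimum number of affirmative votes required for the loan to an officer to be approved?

10

The loan to an officer requires two-thirds of the disinterested managers present (18 − 3 = 15).
2/3 of 15 = 10.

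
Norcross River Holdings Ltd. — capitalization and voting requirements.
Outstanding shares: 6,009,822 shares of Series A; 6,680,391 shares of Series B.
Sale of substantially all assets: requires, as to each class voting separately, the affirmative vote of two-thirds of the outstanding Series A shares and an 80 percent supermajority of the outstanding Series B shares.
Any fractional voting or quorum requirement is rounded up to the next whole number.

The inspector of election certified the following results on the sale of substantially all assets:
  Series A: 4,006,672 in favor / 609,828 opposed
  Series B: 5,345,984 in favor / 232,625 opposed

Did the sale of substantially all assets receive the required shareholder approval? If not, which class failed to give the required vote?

Series A: 2/3 of 6009822 = 4006548; 4,006,548 required, 4,006,672 in favor — approved.
Series B: 4/5 of 6680391 = 5344312.80, rounded up to 5344313; 5,344,313 required, 5,345,984 in favor — approved.

Approved — every class gave the required vote.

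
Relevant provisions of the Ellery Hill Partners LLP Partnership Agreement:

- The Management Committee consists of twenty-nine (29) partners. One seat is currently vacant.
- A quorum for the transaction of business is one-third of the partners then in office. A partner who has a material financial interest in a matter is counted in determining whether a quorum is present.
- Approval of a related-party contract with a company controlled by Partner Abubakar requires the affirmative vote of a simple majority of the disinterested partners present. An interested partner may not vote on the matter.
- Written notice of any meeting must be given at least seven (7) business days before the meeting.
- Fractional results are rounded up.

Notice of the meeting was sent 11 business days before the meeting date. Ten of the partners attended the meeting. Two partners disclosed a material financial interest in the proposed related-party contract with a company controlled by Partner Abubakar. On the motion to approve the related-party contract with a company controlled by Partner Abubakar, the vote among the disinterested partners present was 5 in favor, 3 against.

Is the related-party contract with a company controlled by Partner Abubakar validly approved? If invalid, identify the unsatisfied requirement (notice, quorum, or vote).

Valid — all requirements satisfied.

Notice: 11 business days given; 7 required (11 ≥ 7). Satisfied.
Quorum: 10 present (interested partners count toward quorum); quorum is 10. Satisfied.
Vote: the related-party contract with a company controlled by Partner Abubakar requires a majority of the disinterested partners present (10 − 2 = 8). A majority of 8 is 5, so 5 affirmative votes are needed; 5 voted in favor. Satisfied.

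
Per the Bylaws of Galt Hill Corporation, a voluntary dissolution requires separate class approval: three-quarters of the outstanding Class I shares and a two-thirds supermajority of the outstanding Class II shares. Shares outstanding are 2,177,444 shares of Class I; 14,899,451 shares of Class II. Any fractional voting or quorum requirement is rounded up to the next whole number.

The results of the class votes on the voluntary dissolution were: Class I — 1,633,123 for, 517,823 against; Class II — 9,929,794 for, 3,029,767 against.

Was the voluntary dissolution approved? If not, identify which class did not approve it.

Class I: 3/4 of 2177444 = 1633083; 1,633,083 required, 1,633,123 in favor — approved.
Class II: 2/3 of 14899451 = 9932967.33, rounded up to 9932968; 9,932,968 required, 9,929,794 in favor — not approved.

Not approved — the Class II shares did not give the required vote.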